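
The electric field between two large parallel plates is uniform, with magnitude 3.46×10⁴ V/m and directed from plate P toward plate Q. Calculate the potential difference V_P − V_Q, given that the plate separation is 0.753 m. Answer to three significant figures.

In a uniform field, potential decreases in the direction of E: ΔV = −E·d for a displacement d parallel to E.
Going from Q to P is a displacement of 0.753 m opposite to the field, so V_P − V_Q = +Ed = 2.61×10⁴ V.

2.61×10⁴ V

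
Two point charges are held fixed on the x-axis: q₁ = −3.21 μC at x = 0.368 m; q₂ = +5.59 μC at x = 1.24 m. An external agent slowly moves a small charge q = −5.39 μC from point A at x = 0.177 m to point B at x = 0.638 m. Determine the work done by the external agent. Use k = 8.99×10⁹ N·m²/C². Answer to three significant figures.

For quasistatic motion the external work equals the change in potential energy: W_ext = qΔV = q(V_B − V_A).
At A: distances to the source charges are 0.191 m, 1.06 m; V_A = Σ kqᵢ/rᵢ = -1.04×10⁵ V.
At B: distances to the source charges are 0.270 m, 0.602 m; V_B = Σ kqᵢ/rᵢ = -2.34×10⁴ V.
ΔV = V_B − V_A = 8.04×10⁴ V.
W_ext = qΔV = (-5.39×10⁻⁶ C)(8.04×10⁴ V) = -0.433 J.

-0.433 J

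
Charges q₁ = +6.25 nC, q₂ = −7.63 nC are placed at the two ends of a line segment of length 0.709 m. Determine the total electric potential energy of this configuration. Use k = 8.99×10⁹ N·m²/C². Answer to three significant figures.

-6.05×10⁻⁷ J

The work to assemble the configuration equals its total potential energy, U = Σ kqᵢqⱼ/rᵢⱼ over all pairs.
The separation is r = 0.709 m.
U = (-6.05×10⁻⁷) = -6.05×10⁻⁷ J.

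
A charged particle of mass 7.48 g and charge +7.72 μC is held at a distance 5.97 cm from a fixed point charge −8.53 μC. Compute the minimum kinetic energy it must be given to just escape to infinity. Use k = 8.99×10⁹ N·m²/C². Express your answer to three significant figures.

9.92 J

To just escape, total mechanical energy must reach zero at infinity: ½mv²_min + U = 0, so ½mv²_min = −U = |kQq|/r.
|U| = |kQq|/r = (8.99×10⁹ N·m²/C²)(8.53×10⁻⁶)(7.72×10⁻⁶)/(0.0597) = 9.92 J.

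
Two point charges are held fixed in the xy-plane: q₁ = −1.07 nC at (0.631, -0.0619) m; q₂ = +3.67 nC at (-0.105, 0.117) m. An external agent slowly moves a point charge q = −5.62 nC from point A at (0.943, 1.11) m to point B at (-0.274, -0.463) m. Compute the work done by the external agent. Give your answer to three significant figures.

For quasistatic motion the external work equals the change in potential energy: W_ext = qΔV = q(V_B − V_A).
At A: distances to the source charges are 1.21 m, 1.44 m; V_A = Σ kqᵢ/rᵢ = 14.9 V.
At B: distances to the source charges are 0.990 m, 0.604 m; V_B = Σ kqᵢ/rᵢ = 44.9 V.
ΔV = V_B − V_A = 30.0 V.
W_ext = qΔV = (-5.62×10⁻⁹ C)(30.0 V) = -1.68×10⁻⁷ J.

-1.68×10⁻⁷ J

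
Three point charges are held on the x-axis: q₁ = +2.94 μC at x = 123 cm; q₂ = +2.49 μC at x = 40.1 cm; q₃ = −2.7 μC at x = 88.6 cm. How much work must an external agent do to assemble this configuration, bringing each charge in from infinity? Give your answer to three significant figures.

-0.253 J

The assembly work is the sum of pairwise potential energies, U = Σ_{i<j} kqᵢqⱼ/rᵢⱼ.
Pair separations: r₁₂ = 0.829 m, r₁₃ = 0.344 m, r₂₃ = 0.485 m.
U = (0.0794) + (-0.207) + (-0.125) = -0.253 J.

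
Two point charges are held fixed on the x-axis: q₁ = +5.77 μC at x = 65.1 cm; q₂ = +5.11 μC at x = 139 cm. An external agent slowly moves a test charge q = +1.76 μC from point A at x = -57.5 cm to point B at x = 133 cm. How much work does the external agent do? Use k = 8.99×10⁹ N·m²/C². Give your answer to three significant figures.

1.37 J

For quasistatic motion the external work equals the change in potential energy: W_ext = qΔV = q(V_B − V_A).
At A: distances to the source charges are 1.23 m, 1.96 m; V_A = Σ kqᵢ/rᵢ = 6.57×10⁴ V.
At B: distances to the source charges are 0.679 m, 0.0600 m; V_B = Σ kqᵢ/rᵢ = 8.42×10⁵ V.
ΔV = V_B − V_A = 7.76×10⁵ V.
W_ext = qΔV = (1.76×10⁻⁶ C)(7.76×10⁵ V) = 1.37 J.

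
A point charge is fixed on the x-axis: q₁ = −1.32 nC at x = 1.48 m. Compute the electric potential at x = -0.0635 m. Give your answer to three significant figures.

-7.69 V

Electric potential is a scalar, so the contributions from each charge add algebraically: V = Σ kqᵢ/rᵢ.
V = k[(-1.32×10⁻⁹)/(1.54)] = -7.69 V.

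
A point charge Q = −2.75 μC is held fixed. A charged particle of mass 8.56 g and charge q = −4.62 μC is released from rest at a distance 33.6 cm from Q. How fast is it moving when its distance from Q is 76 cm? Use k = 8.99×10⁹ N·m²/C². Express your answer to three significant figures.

Only the electrostatic force acts, so mechanical energy is conserved: ½mv² = U₁ − U₂ = kQq(1/r₁ − 1/r₂).
U₁ − U₂ = (8.99×10⁹ N·m²/C²)(-2.75×10⁻⁶ C)(-4.62×10⁻⁶ C)(1/0.336 − 1/0.760) = 0.190 J.
v = √(2·0.190/8.56×10⁻³) = 6.66 m/s.

6.66 m/s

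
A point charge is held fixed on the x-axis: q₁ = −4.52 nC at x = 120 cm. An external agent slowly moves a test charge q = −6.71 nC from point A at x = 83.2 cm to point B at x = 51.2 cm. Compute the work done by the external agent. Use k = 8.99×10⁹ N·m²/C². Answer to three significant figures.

For quasistatic motion the external work equals the change in potential energy: W_ext = qΔV = q(V_B − V_A).
At A: distance to the source charge is 0.368 m; V_A = kq₁/r = -110 V.
At B: distance to the source charge is 0.688 m; V_B = kq₁/r = -59.1 V.
ΔV = V_B − V_A = 51.4 V.
W_ext = qΔV = (-6.71×10⁻⁹ C)(51.4 V) = -3.45×10⁻⁷ J.

-3.45×10⁻⁷ J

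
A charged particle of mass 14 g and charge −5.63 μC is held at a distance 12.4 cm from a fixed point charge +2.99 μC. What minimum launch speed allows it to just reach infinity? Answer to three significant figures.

13.2 m/s

To just escape, total mechanical energy must reach zero at infinity: ½mv²_min + U = 0, so ½mv²_min = −U = |kQq|/r.
|U| = |kQq|/r = (8.99×10⁹ N·m²/C²)(2.99×10⁻⁶)(5.63×10⁻⁶)/(0.124) = 1.22 J.
v_min = √(2|U|/m) = √(2·1.22/0.0140) = 13.2 m/s.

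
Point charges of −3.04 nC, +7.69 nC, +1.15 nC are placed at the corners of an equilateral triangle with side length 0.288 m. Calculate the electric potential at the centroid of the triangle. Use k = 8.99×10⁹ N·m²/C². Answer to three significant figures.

314 V

Electric potential is a scalar, so the contributions from each charge add algebraically: V = Σ kqᵢ/rᵢ.
The distance from each vertex to the centroid is a/√3 = 0.166 m.
V = k[(-3.04×10⁻⁹)/(0.166) + (7.69×10⁻⁹)/(0.166) + (1.15×10⁻⁹)/(0.166)] = 314 V.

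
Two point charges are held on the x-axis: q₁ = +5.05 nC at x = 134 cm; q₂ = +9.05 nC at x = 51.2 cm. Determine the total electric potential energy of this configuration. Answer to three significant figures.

The assembly work is the sum of pairwise potential energies, U = Σ_{i<j} kqᵢqⱼ/rᵢⱼ.
Pair separations: r₁₂ = 0.828 m.
U = (4.96×10⁻⁷) = 4.96×10⁻⁷ J.

4.96×10⁻⁷ J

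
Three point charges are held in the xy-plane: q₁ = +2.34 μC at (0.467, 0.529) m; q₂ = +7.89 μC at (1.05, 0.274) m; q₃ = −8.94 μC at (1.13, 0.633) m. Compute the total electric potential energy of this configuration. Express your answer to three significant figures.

The assembly work is the sum of pairwise potential energies, U = Σ_{i<j} kqᵢqⱼ/rᵢⱼ.
Pair separations: r₁₂ = 0.636 m, r₁₃ = 0.671 m, r₂₃ = 0.368 m.
U = (0.261) + (-0.280) + (-1.72) = -1.74 J.

-1.74 J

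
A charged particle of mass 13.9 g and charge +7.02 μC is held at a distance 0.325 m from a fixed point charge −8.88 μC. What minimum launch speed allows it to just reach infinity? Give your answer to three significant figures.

15.8 m/s

To just escape, total mechanical energy must reach zero at infinity: ½mv²_min + U = 0, so ½mv²_min = −U = |kQq|/r.
|U| = |kQq|/r = (8.99×10⁹ N·m²/C²)(8.88×10⁻⁶)(7.02×10⁻⁶)/(0.325) = 1.72 J.
v_min = √(2|U|/m) = √(2·1.72/0.0139) = 15.8 m/s.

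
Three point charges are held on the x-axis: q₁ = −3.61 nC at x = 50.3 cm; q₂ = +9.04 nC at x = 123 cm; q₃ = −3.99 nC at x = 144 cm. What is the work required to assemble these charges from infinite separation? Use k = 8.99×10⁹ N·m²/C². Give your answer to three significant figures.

The assembly work is the sum of pairwise potential energies, U = Σ_{i<j} kqᵢqⱼ/rᵢⱼ.
Pair separations: r₁₂ = 0.727 m, r₁₃ = 0.937 m, r₂₃ = 0.210 m.
U = (-4.04×10⁻⁷) + (1.38×10⁻⁷) + (-1.54×10⁻⁶) = -1.81×10⁻⁶ J.

-1.81×10⁻⁶ J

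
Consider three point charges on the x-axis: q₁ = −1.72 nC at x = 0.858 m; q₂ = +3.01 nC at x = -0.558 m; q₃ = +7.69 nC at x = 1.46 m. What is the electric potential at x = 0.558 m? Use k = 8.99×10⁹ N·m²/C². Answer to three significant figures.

49.3 V

The total potential is the scalar sum of each charge's contribution, V = Σ kqᵢ/rᵢ.
Distances from the field point to each charge: r₁ = 0.300 m, r₂ = 1.12 m, r₃ = 0.902 m.
V = k[(-1.72×10⁻⁹)/(0.300) + (3.01×10⁻⁹)/(1.12) + (7.69×10⁻⁹)/(0.902)] = 49.3 V.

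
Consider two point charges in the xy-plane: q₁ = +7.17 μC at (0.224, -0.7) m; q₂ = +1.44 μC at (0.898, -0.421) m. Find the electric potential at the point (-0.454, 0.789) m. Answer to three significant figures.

4.65×10⁴ V

Electric potential is a scalar, so the contributions from each charge add algebraically: V = Σ kqᵢ/rᵢ.
Distances from the field point to each charge: r₁ = 1.64 m, r₂ = 1.81 m.
V = k[(7.17×10⁻⁶)/(1.64) + (1.44×10⁻⁶)/(1.81)] = 4.65×10⁴ V.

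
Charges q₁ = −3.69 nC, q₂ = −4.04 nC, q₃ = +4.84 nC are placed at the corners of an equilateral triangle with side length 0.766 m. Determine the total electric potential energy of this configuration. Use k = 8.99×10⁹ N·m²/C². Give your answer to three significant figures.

The assembly work is the sum of pairwise potential energies, U = Σ_{i<j} kqᵢqⱼ/rᵢⱼ.
All three pair separations equal the side length, 0.766 m.
U = (1.75×10⁻⁷) + (-2.10×10⁻⁷) + (-2.29×10⁻⁷) = -2.64×10⁻⁷ J.

-2.64×10⁻⁷ J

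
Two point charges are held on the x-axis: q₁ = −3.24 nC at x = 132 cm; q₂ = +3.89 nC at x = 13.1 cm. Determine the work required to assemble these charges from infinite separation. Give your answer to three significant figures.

The work to assemble the configuration equals its total potential energy, U = Σ kqᵢqⱼ/rᵢⱼ over all pairs.
Pair separations: r₁₂ = 1.19 m.
U = (-9.53×10⁻⁸) = -9.53×10⁻⁸ J.

-9.53×10⁻⁸ J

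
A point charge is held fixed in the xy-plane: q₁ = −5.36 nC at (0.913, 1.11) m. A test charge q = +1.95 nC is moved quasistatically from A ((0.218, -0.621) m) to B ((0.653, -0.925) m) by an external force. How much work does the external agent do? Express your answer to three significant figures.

For quasistatic motion the external work equals the change in potential energy: W_ext = qΔV = q(V_B − V_A).
At A: distance to the source charge is 1.87 m; V_A = kq₁/r = -25.8 V.
At B: distance to the source charge is 2.05 m; V_B = kq₁/r = -23.5 V.
ΔV = V_B − V_A = 2.35 V.
W_ext = qΔV = (1.95×10⁻⁹ C)(2.35 V) = 4.57×10⁻⁹ J.

4.57×10⁻⁹ J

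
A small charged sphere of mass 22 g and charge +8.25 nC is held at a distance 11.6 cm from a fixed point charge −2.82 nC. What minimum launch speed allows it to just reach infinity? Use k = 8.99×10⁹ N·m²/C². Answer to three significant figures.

0.0128 m/s

To just escape, total mechanical energy must reach zero at infinity: ½mv²_min + U = 0, so ½mv²_min = −U = |kQq|/r.
|U| = |kQq|/r = (8.99×10⁹ N·m²/C²)(2.82×10⁻⁹)(8.25×10⁻⁹)/(0.116) = 1.80×10⁻⁶ J.
v_min = √(2|U|/m) = √(2·1.80×10⁻⁶/0.0220) = 0.0128 m/s.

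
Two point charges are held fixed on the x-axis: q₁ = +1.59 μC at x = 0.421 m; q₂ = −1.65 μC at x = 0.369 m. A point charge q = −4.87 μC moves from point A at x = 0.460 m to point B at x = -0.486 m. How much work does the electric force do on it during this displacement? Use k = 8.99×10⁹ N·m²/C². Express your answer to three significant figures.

The work done by the electric force is W_field = −ΔU = −q(V_B − V_A) = q(V_A − V_B).
At A: distances to the source charges are 0.0390 m, 0.0910 m; V_A = Σ kqᵢ/rᵢ = 2.04×10⁵ V.
At B: distances to the source charges are 0.907 m, 0.855 m; V_B = Σ kqᵢ/rᵢ = -1590 V.
ΔV = V_B − V_A = -2.05×10⁵ V.
W_field = −qΔV = −(-4.87×10⁻⁶ C)(-2.05×10⁵ V) = -0.999 J.

-0.999 J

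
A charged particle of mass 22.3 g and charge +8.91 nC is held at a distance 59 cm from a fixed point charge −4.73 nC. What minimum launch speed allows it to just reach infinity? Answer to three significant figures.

To just escape, total mechanical energy must reach zero at infinity: ½mv²_min + U = 0, so ½mv²_min = −U = |kQq|/r.
|U| = |kQq|/r = (8.99×10⁹ N·m²/C²)(4.73×10⁻⁹)(8.91×10⁻⁹)/(0.590) = 6.42×10⁻⁷ J.
v_min = √(2|U|/m) = √(2·6.42×10⁻⁷/0.0223) = 7.59×10⁻³ m/s.

7.59×10⁻³ m/s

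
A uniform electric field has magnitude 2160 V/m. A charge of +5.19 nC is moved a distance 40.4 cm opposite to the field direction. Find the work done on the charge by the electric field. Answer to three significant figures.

-4.53×10⁻⁶ J

The potential change for a displacement 40.4 cm opposite to the field direction is ΔV = +Ed = 873 V.
W_field = −qΔV = -4.53×10⁻⁶ J.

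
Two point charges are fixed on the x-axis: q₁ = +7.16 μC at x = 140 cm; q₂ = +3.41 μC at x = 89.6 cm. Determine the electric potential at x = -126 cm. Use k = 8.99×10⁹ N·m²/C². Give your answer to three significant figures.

The total potential is the scalar sum of each charge's contribution, V = Σ kqᵢ/rᵢ.
Distances from the field point to each charge: r₁ = 2.66 m, r₂ = 2.16 m.
V = k[(7.16×10⁻⁶)/(2.66) + (3.41×10⁻⁶)/(2.16)] = 3.84×10⁴ V.

3.84×10⁴ V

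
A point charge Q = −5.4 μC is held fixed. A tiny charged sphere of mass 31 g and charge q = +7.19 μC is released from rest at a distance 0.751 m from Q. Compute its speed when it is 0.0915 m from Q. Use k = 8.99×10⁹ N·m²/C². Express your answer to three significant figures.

14.7 m/s

Only the electrostatic force acts, so mechanical energy is conserved: ½mv² = U₁ − U₂ = kQq(1/r₁ − 1/r₂).
U₁ − U₂ = (8.99×10⁹ N·m²/C²)(-5.40×10⁻⁶ C)(7.19×10⁻⁶ C)(1/0.751 − 1/0.0915) = 3.35 J.
v = √(2·3.35/0.0310) = 14.7 m/s.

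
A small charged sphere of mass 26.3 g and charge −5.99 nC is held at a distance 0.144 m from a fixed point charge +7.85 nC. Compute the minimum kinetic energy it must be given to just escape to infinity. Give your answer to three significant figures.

To just escape, total mechanical energy must reach zero at infinity: ½mv²_min + U = 0, so ½mv²_min = −U = |kQq|/r.
|U| = |kQq|/r = (8.99×10⁹ N·m²/C²)(7.85×10⁻⁹)(5.99×10⁻⁹)/(0.144) = 2.94×10⁻⁶ J.

2.94×10⁻⁶ J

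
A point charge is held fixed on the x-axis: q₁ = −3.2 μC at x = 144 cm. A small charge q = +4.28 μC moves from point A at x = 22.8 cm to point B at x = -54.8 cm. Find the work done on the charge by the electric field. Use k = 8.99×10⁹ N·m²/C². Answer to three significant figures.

The work done by the electric force is W_field = −ΔU = −q(V_B − V_A) = q(V_A − V_B).
At A: distance to the source charge is 1.21 m; V_A = kq₁/r = -2.37×10⁴ V.
At B: distance to the source charge is 1.99 m; V_B = kq₁/r = -1.45×10⁴ V.
ΔV = V_B − V_A = 9270 V.
W_field = −qΔV = −(4.28×10⁻⁶ C)(9270 V) = -0.0397 J.

-0.0397 J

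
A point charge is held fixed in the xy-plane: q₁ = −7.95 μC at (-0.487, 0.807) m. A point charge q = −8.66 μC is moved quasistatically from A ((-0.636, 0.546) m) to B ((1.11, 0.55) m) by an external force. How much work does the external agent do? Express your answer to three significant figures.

-1.68 J

For quasistatic motion the external work equals the change in potential energy: W_ext = qΔV = q(V_B − V_A).
At A: distance to the source charge is 0.301 m; V_A = kq₁/r = -2.38×10⁵ V.
At B: distance to the source charge is 1.62 m; V_B = kq₁/r = -4.42×10⁴ V.
ΔV = V_B − V_A = 1.94×10⁵ V.
W_ext = qΔV = (-8.66×10⁻⁶ C)(1.94×10⁵ V) = -1.68 J.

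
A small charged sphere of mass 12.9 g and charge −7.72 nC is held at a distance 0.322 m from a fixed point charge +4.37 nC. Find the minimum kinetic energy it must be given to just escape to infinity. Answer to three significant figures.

9.42×10⁻⁷ J

To just escape, total mechanical energy must reach zero at infinity: ½mv²_min + U = 0, so ½mv²_min = −U = |kQq|/r.
|U| = |kQq|/r = (8.99×10⁹ N·m²/C²)(4.37×10⁻⁹)(7.72×10⁻⁹)/(0.322) = 9.42×10⁻⁷ J.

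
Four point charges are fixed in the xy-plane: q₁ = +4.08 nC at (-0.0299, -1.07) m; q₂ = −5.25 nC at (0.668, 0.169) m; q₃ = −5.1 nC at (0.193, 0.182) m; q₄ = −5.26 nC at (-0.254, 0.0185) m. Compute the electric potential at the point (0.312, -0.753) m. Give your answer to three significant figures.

Electric potential is a scalar, so the contributions from each charge add algebraically: V = Σ kqᵢ/rᵢ.
Distances from the field point to each charge: r₁ = 0.466 m, r₂ = 0.988 m, r₃ = 0.943 m, r₄ = 0.957 m.
V = k[(4.08×10⁻⁹)/(0.466) + (-5.25×10⁻⁹)/(0.988) + (-5.10×10⁻⁹)/(0.943) + (-5.26×10⁻⁹)/(0.957)] = -67.1 V.

-67.1 V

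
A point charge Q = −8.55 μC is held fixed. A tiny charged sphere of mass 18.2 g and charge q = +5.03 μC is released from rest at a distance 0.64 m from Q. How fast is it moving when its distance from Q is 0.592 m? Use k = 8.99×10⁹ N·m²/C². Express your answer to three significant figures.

2.32 m/s

Only the electrostatic force acts, so mechanical energy is conserved: ½mv² = U₁ − U₂ = kQq(1/r₁ − 1/r₂).
U₁ − U₂ = (8.99×10⁹ N·m²/C²)(-8.55×10⁻⁶ C)(5.03×10⁻⁶ C)(1/0.640 − 1/0.592) = 0.0490 J.
v = √(2·0.0490/0.0182) = 2.32 m/s.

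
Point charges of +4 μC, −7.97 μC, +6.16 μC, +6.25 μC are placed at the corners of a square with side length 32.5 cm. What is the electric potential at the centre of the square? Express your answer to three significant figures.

3.30×10⁵ V

The total potential is the scalar sum of each charge's contribution, V = Σ kqᵢ/rᵢ.
The distance from each corner to the centre is a√2/2 = 0.230 m.
V = k[(4.00×10⁻⁶)/(0.230) + (-7.97×10⁻⁶)/(0.230) + (6.16×10⁻⁶)/(0.230) + (6.25×10⁻⁶)/(0.230)] = 3.30×10⁵ V.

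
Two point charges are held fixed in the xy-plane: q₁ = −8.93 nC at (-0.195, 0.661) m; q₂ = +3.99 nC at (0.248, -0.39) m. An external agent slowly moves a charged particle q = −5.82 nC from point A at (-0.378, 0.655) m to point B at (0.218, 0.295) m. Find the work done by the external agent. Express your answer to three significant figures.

-1.84×10⁻⁶ J

For quasistatic motion the external work equals the change in potential energy: W_ext = qΔV = q(V_B − V_A).
At A: distances to the source charges are 0.183 m, 1.22 m; V_A = Σ kqᵢ/rᵢ = -409 V.
At B: distances to the source charges are 0.552 m, 0.686 m; V_B = Σ kqᵢ/rᵢ = -93.2 V.
ΔV = V_B − V_A = 316 V.
W_ext = qΔV = (-5.82×10⁻⁹ C)(316 V) = -1.84×10⁻⁶ J.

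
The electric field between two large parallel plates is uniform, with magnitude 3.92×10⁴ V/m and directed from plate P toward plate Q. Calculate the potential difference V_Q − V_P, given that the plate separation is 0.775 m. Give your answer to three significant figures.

-3.04×10⁴ V

In a uniform field, potential decreases in the direction of E: ΔV = −E·d for a displacement d parallel to E.
Going from P to Q is a displacement of 0.775 m along the field, so V_Q − V_P = −Ed = -3.04×10⁴ V.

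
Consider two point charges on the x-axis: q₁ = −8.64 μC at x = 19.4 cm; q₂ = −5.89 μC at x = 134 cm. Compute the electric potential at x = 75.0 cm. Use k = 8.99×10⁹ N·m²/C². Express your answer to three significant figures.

Electric potential is a scalar, so the contributions from each charge add algebraically: V = Σ kqᵢ/rᵢ.
Distances from the field point to each charge: r₁ = 0.556 m, r₂ = 0.590 m.
V = k[(-8.64×10⁻⁶)/(0.556) + (-5.89×10⁻⁶)/(0.590)] = -2.29×10⁵ V.

-2.29×10⁵ V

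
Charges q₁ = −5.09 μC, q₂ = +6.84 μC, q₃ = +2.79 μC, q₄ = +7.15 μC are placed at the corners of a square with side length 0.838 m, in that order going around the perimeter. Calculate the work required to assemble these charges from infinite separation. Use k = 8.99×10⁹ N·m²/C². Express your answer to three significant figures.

-0.0819 J

The assembly work is the sum of pairwise potential energies, U = Σ_{i<j} kqᵢqⱼ/rᵢⱼ.
The four side pairs have separation 0.838 m and the two diagonal pairs 1.19 m.
Summing all 6 pair terms gives U = -0.0819 J.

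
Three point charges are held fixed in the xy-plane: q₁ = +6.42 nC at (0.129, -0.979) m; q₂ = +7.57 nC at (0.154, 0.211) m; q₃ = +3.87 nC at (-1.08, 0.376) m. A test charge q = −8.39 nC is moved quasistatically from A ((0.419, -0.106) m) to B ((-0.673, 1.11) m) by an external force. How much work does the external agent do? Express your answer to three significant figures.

1.06×10⁻⁶ J

For quasistatic motion the external work equals the change in potential energy: W_ext = qΔV = q(V_B − V_A).
At A: distances to the source charges are 0.920 m, 0.413 m, 1.57 m; V_A = Σ kqᵢ/rᵢ = 250 V.
At B: distances to the source charges are 2.24 m, 1.22 m, 0.839 m; V_B = Σ kqᵢ/rᵢ = 123 V.
ΔV = V_B − V_A = -127 V.
W_ext = qΔV = (-8.39×10⁻⁹ C)(-127 V) = 1.06×10⁻⁶ J.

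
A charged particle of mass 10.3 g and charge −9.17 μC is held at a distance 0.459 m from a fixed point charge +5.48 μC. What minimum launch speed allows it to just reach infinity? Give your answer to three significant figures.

To just escape, total mechanical energy must reach zero at infinity: ½mv²_min + U = 0, so ½mv²_min = −U = |kQq|/r.
|U| = |kQq|/r = (8.99×10⁹ N·m²/C²)(5.48×10⁻⁶)(9.17×10⁻⁶)/(0.459) = 0.984 J.
v_min = √(2|U|/m) = √(2·0.984/0.0103) = 13.8 m/s.

13.8 m/s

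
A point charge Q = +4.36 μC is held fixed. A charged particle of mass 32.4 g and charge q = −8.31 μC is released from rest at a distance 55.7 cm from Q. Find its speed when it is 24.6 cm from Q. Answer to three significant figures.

Only the electrostatic force acts, so mechanical energy is conserved: ½mv² = U₁ − U₂ = kQq(1/r₁ − 1/r₂).
U₁ − U₂ = (8.99×10⁹ N·m²/C²)(4.36×10⁻⁶ C)(-8.31×10⁻⁶ C)(1/0.557 − 1/0.246) = 0.739 J.
v = √(2·0.739/0.0324) = 6.76 m/s.

6.76 m/s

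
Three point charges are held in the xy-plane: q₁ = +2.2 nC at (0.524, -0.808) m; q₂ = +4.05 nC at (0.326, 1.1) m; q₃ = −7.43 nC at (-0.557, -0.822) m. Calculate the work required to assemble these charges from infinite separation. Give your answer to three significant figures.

-2.22×10⁻⁷ J

The work to assemble the configuration equals its total potential energy, U = Σ kqᵢqⱼ/rᵢⱼ over all pairs.
Pair separations: r₁₂ = 1.92 m, r₁₃ = 1.08 m, r₂₃ = 2.12 m.
U = (4.18×10⁻⁸) + (-1.36×10⁻⁷) + (-1.28×10⁻⁷) = -2.22×10⁻⁷ J.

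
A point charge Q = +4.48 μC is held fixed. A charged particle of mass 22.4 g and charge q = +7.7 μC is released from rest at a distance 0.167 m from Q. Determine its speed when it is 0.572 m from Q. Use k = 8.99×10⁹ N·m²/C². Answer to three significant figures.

Only the electrostatic force acts, so mechanical energy is conserved: ½mv² = U₁ − U₂ = kQq(1/r₁ − 1/r₂).
U₁ − U₂ = (8.99×10⁹ N·m²/C²)(4.48×10⁻⁶ C)(7.70×10⁻⁶ C)(1/0.167 − 1/0.572) = 1.31 J.
v = √(2·1.31/0.0224) = 10.8 m/s.

10.8 m/s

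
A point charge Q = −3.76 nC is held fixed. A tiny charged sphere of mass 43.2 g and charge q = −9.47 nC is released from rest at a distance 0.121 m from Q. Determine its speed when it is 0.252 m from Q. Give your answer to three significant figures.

7.98×10⁻³ m/s

Only the electrostatic force acts, so mechanical energy is conserved: ½mv² = U₁ − U₂ = kQq(1/r₁ − 1/r₂).
U₁ − U₂ = (8.99×10⁹ N·m²/C²)(-3.76×10⁻⁹ C)(-9.47×10⁻⁹ C)(1/0.121 − 1/0.252) = 1.38×10⁻⁶ J.
v = √(2·1.38×10⁻⁶/0.0432) = 7.98×10⁻³ m/s.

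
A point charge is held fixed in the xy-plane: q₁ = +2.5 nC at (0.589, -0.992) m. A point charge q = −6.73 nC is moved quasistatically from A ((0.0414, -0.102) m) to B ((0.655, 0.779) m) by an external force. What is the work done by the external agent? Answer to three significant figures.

5.94×10⁻⁸ J

For quasistatic motion the external work equals the change in potential energy: W_ext = qΔV = q(V_B − V_A).
At A: distance to the source charge is 1.04 m; V_A = kq₁/r = 21.5 V.
At B: distance to the source charge is 1.77 m; V_B = kq₁/r = 12.7 V.
ΔV = V_B − V_A = -8.83 V.
W_ext = qΔV = (-6.73×10⁻⁹ C)(-8.83 V) = 5.94×10⁻⁸ J.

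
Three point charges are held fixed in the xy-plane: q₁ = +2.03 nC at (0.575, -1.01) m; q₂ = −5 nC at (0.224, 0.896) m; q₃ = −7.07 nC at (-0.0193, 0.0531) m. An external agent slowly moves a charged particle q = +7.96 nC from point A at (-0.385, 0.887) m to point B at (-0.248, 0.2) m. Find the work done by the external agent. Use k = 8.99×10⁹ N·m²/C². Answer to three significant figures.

-1.11×10⁻⁶ J

For quasistatic motion the external work equals the change in potential energy: W_ext = qΔV = q(V_B − V_A).
At A: distances to the source charges are 2.13 m, 0.609 m, 0.911 m; V_A = Σ kqᵢ/rᵢ = -135 V.
At B: distances to the source charges are 1.46 m, 0.841 m, 0.272 m; V_B = Σ kqᵢ/rᵢ = -275 V.
ΔV = V_B − V_A = -140 V.
W_ext = qΔV = (7.96×10⁻⁹ C)(-140 V) = -1.11×10⁻⁶ J.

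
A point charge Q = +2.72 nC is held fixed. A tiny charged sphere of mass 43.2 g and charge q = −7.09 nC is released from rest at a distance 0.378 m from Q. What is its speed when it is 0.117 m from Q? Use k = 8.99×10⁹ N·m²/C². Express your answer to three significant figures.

6.88×10⁻³ m/s

Only the electrostatic force acts, so mechanical energy is conserved: ½mv² = U₁ − U₂ = kQq(1/r₁ − 1/r₂).
U₁ − U₂ = (8.99×10⁹ N·m²/C²)(2.72×10⁻⁹ C)(-7.09×10⁻⁹ C)(1/0.378 − 1/0.117) = 1.02×10⁻⁶ J.
v = √(2·1.02×10⁻⁶/0.0432) = 6.88×10⁻³ m/s.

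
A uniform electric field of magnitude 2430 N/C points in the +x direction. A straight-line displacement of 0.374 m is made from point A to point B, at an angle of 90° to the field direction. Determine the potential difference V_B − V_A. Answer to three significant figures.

Only the component of displacement along E changes the potential: ΔV = −E·d·cosθ.
ΔV = −(2430 V/m)(0.374 m)cos90° = 0 V.

0 V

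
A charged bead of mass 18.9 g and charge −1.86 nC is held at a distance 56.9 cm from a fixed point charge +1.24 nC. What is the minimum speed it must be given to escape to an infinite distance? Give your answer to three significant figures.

To just escape, total mechanical energy must reach zero at infinity: ½mv²_min + U = 0, so ½mv²_min = −U = |kQq|/r.
|U| = |kQq|/r = (8.99×10⁹ N·m²/C²)(1.24×10⁻⁹)(1.86×10⁻⁹)/(0.569) = 3.64×10⁻⁸ J.
v_min = √(2|U|/m) = √(2·3.64×10⁻⁸/0.0189) = 1.96×10⁻³ m/s.

1.96×10⁻³ m/s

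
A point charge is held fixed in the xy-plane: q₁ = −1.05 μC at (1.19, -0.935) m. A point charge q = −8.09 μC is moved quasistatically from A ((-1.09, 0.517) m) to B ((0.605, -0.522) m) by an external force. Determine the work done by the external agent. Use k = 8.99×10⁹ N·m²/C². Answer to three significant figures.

0.0784 J

For quasistatic motion the external work equals the change in potential energy: W_ext = qΔV = q(V_B − V_A).
At A: distance to the source charge is 2.70 m; V_A = kq₁/r = -3490 V.
At B: distance to the source charge is 0.716 m; V_B = kq₁/r = -1.32×10⁴ V.
ΔV = V_B − V_A = -9690 V.
W_ext = qΔV = (-8.09×10⁻⁶ C)(-9690 V) = 0.0784 J.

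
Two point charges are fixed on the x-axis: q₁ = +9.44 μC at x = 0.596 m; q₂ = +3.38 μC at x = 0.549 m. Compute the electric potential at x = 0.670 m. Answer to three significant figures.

The total potential is the scalar sum of each charge's contribution, V = Σ kqᵢ/rᵢ.
Distances from the field point to each charge: r₁ = 0.0740 m, r₂ = 0.121 m.
V = k[(9.44×10⁻⁶)/(0.0740) + (3.38×10⁻⁶)/(0.121)] = 1.40×10⁶ V.

1.40×10⁶ V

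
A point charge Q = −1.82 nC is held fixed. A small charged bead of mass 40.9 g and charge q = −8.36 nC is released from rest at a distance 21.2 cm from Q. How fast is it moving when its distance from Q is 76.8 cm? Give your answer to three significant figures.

Only the electrostatic force acts, so mechanical energy is conserved: ½mv² = U₁ − U₂ = kQq(1/r₁ − 1/r₂).
U₁ − U₂ = (8.99×10⁹ N·m²/C²)(-1.82×10⁻⁹ C)(-8.36×10⁻⁹ C)(1/0.212 − 1/0.768) = 4.67×10⁻⁷ J.
v = √(2·4.67×10⁻⁷/0.0409) = 4.78×10⁻³ m/s.

4.78×10⁻³ m/s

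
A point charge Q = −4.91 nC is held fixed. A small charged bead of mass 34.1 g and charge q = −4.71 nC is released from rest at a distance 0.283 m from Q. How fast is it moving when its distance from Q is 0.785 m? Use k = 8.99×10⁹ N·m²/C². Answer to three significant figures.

5.25×10⁻³ m/s

Only the electrostatic force acts, so mechanical energy is conserved: ½mv² = U₁ − U₂ = kQq(1/r₁ − 1/r₂).
U₁ − U₂ = (8.99×10⁹ N·m²/C²)(-4.91×10⁻⁹ C)(-4.71×10⁻⁹ C)(1/0.283 − 1/0.785) = 4.70×10⁻⁷ J.
v = √(2·4.70×10⁻⁷/0.0341) = 5.25×10⁻³ m/s.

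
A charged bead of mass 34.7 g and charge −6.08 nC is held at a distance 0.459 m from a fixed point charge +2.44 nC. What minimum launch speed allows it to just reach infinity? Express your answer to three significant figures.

To just escape, total mechanical energy must reach zero at infinity: ½mv²_min + U = 0, so ½mv²_min = −U = |kQq|/r.
|U| = |kQq|/r = (8.99×10⁹ N·m²/C²)(2.44×10⁻⁹)(6.08×10⁻⁹)/(0.459) = 2.91×10⁻⁷ J.
v_min = √(2|U|/m) = √(2·2.91×10⁻⁷/0.0347) = 4.09×10⁻³ m/s.

4.09×10⁻³ m/s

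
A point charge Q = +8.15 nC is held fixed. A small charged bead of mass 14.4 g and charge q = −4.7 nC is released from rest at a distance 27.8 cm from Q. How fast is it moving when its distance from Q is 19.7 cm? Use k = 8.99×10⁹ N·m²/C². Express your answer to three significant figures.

8.41×10⁻³ m/s

Only the electrostatic force acts, so mechanical energy is conserved: ½mv² = U₁ − U₂ = kQq(1/r₁ − 1/r₂).
U₁ − U₂ = (8.99×10⁹ N·m²/C²)(8.15×10⁻⁹ C)(-4.70×10⁻⁹ C)(1/0.278 − 1/0.197) = 5.09×10⁻⁷ J.
v = √(2·5.09×10⁻⁷/0.0144) = 8.41×10⁻³ m/s.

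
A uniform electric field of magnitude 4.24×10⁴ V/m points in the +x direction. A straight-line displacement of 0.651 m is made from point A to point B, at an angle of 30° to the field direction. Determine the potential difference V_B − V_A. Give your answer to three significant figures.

-2.39×10⁴ V

Only the component of displacement along E changes the potential: ΔV = −E·d·cosθ.
ΔV = −(4.24×10⁴ V/m)(0.651 m)cos30° = -2.39×10⁴ V.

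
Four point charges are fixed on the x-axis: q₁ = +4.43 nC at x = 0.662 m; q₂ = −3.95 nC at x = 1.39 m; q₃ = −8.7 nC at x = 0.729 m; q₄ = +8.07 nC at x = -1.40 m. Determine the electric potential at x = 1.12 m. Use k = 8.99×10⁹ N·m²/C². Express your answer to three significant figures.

-216 V

The total potential is the scalar sum of each charge's contribution, V = Σ kqᵢ/rᵢ.
Distances from the field point to each charge: r₁ = 0.458 m, r₂ = 0.270 m, r₃ = 0.391 m, r₄ = 2.52 m.
V = k[(4.43×10⁻⁹)/(0.458) + (-3.95×10⁻⁹)/(0.270) + (-8.70×10⁻⁹)/(0.391) + (8.07×10⁻⁹)/(2.52)] = -216 V.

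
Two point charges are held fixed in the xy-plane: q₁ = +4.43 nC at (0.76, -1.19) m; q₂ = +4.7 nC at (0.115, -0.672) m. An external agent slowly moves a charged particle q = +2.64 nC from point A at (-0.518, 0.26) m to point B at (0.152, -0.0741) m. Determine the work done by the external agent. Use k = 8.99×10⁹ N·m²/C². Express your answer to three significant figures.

1.16×10⁻⁷ J

For quasistatic motion the external work equals the change in potential energy: W_ext = qΔV = q(V_B − V_A).
At A: distances to the source charges are 1.93 m, 1.13 m; V_A = Σ kqᵢ/rᵢ = 58.1 V.
At B: distances to the source charges are 1.27 m, 0.599 m; V_B = Σ kqᵢ/rᵢ = 102 V.
ΔV = V_B − V_A = 43.8 V.
W_ext = qΔV = (2.64×10⁻⁹ C)(43.8 V) = 1.16×10⁻⁷ J.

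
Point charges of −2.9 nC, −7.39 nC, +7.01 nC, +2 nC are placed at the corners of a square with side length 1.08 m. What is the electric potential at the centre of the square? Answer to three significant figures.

The total potential is the scalar sum of each charge's contribution, V = Σ kqᵢ/rᵢ.
The distance from each corner to the centre is a√2/2 = 0.764 m.
V = k[(-2.90×10⁻⁹)/(0.764) + (-7.39×10⁻⁹)/(0.764) + (7.01×10⁻⁹)/(0.764) + (2.00×10⁻⁹)/(0.764)] = -15.1 V.

-15.1 V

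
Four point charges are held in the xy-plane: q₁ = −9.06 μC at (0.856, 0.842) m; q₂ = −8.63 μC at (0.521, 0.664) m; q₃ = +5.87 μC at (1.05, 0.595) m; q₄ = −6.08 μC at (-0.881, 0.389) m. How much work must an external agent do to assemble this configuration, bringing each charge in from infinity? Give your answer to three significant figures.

The work to assemble the configuration equals its total potential energy, U = Σ kqᵢqⱼ/rᵢⱼ over all pairs.
Pair separations: r₁₂ = 0.379 m, r₁₃ = 0.314 m, r₁₄ = 1.80 m, r₂₃ = 0.533 m, r₂₄ = 1.43 m, r₃₄ = 1.94 m.
Summing all 6 pair terms gives U = -0.0822 J.

-0.0822 J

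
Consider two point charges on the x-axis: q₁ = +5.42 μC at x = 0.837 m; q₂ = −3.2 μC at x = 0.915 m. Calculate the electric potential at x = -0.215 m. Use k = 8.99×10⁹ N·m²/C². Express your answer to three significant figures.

Electric potential is a scalar, so the contributions from each charge add algebraically: V = Σ kqᵢ/rᵢ.
Distances from the field point to each charge: r₁ = 1.05 m, r₂ = 1.13 m.
V = k[(5.42×10⁻⁶)/(1.05) + (-3.20×10⁻⁶)/(1.13)] = 2.09×10⁴ V.

2.09×10⁴ V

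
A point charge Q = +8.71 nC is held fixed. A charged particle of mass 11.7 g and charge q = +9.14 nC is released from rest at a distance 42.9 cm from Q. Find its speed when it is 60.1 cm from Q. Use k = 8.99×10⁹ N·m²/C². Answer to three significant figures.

9.03×10⁻³ m/s

Only the electrostatic force acts, so mechanical energy is conserved: ½mv² = U₁ − U₂ = kQq(1/r₁ − 1/r₂).
U₁ − U₂ = (8.99×10⁹ N·m²/C²)(8.71×10⁻⁹ C)(9.14×10⁻⁹ C)(1/0.429 − 1/0.601) = 4.77×10⁻⁷ J.
v = √(2·4.77×10⁻⁷/0.0117) = 9.03×10⁻³ m/s.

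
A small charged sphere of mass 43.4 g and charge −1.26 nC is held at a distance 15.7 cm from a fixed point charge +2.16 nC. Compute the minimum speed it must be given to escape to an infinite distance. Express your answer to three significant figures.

To just escape, total mechanical energy must reach zero at infinity: ½mv²_min + U = 0, so ½mv²_min = −U = |kQq|/r.
|U| = |kQq|/r = (8.99×10⁹ N·m²/C²)(2.16×10⁻⁹)(1.26×10⁻⁹)/(0.157) = 1.56×10⁻⁷ J.
v_min = √(2|U|/m) = √(2·1.56×10⁻⁷/0.0434) = 2.68×10⁻³ m/s.

2.68×10⁻³ m/s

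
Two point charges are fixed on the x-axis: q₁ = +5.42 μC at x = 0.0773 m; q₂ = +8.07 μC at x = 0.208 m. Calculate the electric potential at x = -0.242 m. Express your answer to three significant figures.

The total potential is the scalar sum of each charge's contribution, V = Σ kqᵢ/rᵢ.
Distances from the field point to each charge: r₁ = 0.319 m, r₂ = 0.450 m.
V = k[(5.42×10⁻⁶)/(0.319) + (8.07×10⁻⁶)/(0.450)] = 3.14×10⁵ V.

3.14×10⁵ V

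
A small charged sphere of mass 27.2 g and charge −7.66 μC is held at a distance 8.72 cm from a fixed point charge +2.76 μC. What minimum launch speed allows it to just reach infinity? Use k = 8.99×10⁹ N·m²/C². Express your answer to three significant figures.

12.7 m/s

To just escape, total mechanical energy must reach zero at infinity: ½mv²_min + U = 0, so ½mv²_min = −U = |kQq|/r.
|U| = |kQq|/r = (8.99×10⁹ N·m²/C²)(2.76×10⁻⁶)(7.66×10⁻⁶)/(0.0872) = 2.18 J.
v_min = √(2|U|/m) = √(2·2.18/0.0272) = 12.7 m/s.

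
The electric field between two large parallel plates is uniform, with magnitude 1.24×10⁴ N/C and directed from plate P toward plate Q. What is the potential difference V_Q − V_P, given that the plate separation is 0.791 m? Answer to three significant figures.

-9810 V

In a uniform field, potential decreases in the direction of E: ΔV = −E·d for a displacement d parallel to E.
Going from P to Q is a displacement of 0.791 m along the field, so V_Q − V_P = −Ed = -9810 V.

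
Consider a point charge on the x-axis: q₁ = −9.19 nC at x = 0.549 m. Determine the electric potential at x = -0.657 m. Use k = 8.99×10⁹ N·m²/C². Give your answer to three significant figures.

Electric potential is a scalar, so the contributions from each charge add algebraically: V = Σ kqᵢ/rᵢ.
V = k[(-9.19×10⁻⁹)/(1.21)] = -68.5 V.

-68.5 V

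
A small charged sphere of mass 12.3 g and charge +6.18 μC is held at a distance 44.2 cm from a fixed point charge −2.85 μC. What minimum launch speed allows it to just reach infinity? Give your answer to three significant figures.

To just escape, total mechanical energy must reach zero at infinity: ½mv²_min + U = 0, so ½mv²_min = −U = |kQq|/r.
|U| = |kQq|/r = (8.99×10⁹ N·m²/C²)(2.85×10⁻⁶)(6.18×10⁻⁶)/(0.442) = 0.358 J.
v_min = √(2|U|/m) = √(2·0.358/0.0123) = 7.63 m/s.

7.63 m/s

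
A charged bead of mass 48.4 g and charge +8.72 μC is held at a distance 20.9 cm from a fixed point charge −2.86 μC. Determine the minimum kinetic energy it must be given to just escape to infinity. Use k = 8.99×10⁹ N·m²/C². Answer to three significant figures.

1.07 J

To just escape, total mechanical energy must reach zero at infinity: ½mv²_min + U = 0, so ½mv²_min = −U = |kQq|/r.
|U| = |kQq|/r = (8.99×10⁹ N·m²/C²)(2.86×10⁻⁶)(8.72×10⁻⁶)/(0.209) = 1.07 J.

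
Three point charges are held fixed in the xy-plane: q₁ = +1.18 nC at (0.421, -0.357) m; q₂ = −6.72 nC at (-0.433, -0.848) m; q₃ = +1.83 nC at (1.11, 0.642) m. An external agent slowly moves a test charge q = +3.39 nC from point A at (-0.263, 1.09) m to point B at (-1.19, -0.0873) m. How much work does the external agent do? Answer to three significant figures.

-1.02×10⁻⁷ J

For quasistatic motion the external work equals the change in potential energy: W_ext = qΔV = q(V_B − V_A).
At A: distances to the source charges are 1.60 m, 1.95 m, 1.44 m; V_A = Σ kqᵢ/rᵢ = -13.0 V.
At B: distances to the source charges are 1.63 m, 1.07 m, 2.41 m; V_B = Σ kqᵢ/rᵢ = -43.0 V.
ΔV = V_B − V_A = -29.9 V.
W_ext = qΔV = (3.39×10⁻⁹ C)(-29.9 V) = -1.02×10⁻⁷ J.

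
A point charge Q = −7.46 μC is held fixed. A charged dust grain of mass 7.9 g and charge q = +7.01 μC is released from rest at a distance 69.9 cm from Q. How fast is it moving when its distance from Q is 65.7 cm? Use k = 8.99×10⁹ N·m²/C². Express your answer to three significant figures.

Only the electrostatic force acts, so mechanical energy is conserved: ½mv² = U₁ − U₂ = kQq(1/r₁ − 1/r₂).
U₁ − U₂ = (8.99×10⁹ N·m²/C²)(-7.46×10⁻⁶ C)(7.01×10⁻⁶ C)(1/0.699 − 1/0.657) = 0.0430 J.
v = √(2·0.0430/7.90×10⁻³) = 3.30 m/s.

3.30 m/s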